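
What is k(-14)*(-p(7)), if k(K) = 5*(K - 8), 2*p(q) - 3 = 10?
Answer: 715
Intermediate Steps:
p(q) = 13/2 (p(q) = 3/2 + (½)*10 = 3/2 + 5 = 13/2)
k(K) = -40 + 5*K (k(K) = 5*(-8 + K) = -40 + 5*K)
k(-14)*(-p(7)) = (-40 + 5*(-14))*(-1*13/2) = (-40 - 70)*(-13/2) = -110*(-13/2) = 715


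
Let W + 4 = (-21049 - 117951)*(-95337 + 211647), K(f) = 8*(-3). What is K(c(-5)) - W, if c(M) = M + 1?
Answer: 16167089980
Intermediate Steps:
c(M) = 1 + M
K(f) = -24
W = -16167090004 (W = -4 + (-21049 - 117951)*(-95337 + 211647) = -4 - 139000*116310 = -4 - 16167090000 = -16167090004)
K(c(-5)) - W = -24 - 1*(-16167090004) = -24 + 16167090004 = 16167089980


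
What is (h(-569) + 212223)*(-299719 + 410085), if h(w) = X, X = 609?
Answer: 23489416512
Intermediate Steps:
h(w) = 609
(h(-569) + 212223)*(-299719 + 410085) = (609 + 212223)*(-299719 + 410085) = 212832*110366 = 23489416512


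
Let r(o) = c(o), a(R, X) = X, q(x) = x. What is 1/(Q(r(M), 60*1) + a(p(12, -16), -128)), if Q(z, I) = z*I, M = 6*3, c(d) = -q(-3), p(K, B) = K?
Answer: 1/52 ≈ 0.019231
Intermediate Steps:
c(d) = 3 (c(d) = -1*(-3) = 3)
M = 18
r(o) = 3
Q(z, I) = I*z
1/(Q(r(M), 60*1) + a(p(12, -16), -128)) = 1/((60*1)*3 - 128) = 1/(60*3 - 128) = 1/(180 - 128) = 1/52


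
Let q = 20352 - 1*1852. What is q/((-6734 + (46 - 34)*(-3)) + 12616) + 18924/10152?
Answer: 336083/66834 ≈ 5.0286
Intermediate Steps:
q = 18500 (q = 20352 - 1852 = 18500)
q/((-6734 + (46 - 34)*(-3)) + 12616) + 18924/10152 = 18500/((-6734 + (46 - 34)*(-3)) + 12616) + 18924/10152 = 18500/((-6734 + 12*(-3)) + 12616) + 18924*(1/10152) = 18500/((-6734 - 36) + 12616) + 1577/846 = 18500/(-6770 + 12616) + 1577/846 = 18500/5846 + 1577/846 = 18500*(1/5846) + 1577/846 = 250/79 + 1577/846 = 336083/66834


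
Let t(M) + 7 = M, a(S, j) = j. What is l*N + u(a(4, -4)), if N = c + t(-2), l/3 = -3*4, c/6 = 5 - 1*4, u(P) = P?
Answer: 104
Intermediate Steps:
t(M) = -7 + M
c = 6 (c = 6*(5 - 1*4) = 6*(5 - 4) = 6*1 = 6)
l = -36 (l = 3*(-3*4) = 3*(-12) = -36)
N = -3 (N = 6 + (-7 - 2) = 6 - 9 = -3)
l*N + u(a(4, -4)) = -36*(-3) - 4 = 108 - 4 = 104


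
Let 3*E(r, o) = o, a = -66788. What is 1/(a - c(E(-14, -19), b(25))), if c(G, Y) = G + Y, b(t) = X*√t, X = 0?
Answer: -3/200345 ≈ -1.4974e-5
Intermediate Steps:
E(r, o) = o/3
b(t) = 0 (b(t) = 0*√t = 0)
1/(a - c(E(-14, -19), b(25))) = 1/(-66788 - ((⅓)*(-19) + 0)) = 1/(-66788 - (-19/3 + 0)) = 1/(-66788 - 1*(-19/3)) = 1/(-66788 + 19/3) = 1/(-200345/3) = -3/200345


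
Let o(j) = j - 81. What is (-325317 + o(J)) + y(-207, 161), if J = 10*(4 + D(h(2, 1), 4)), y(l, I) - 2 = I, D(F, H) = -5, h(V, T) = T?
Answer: -325245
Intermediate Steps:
y(l, I) = 2 + I
J = -10 (J = 10*(4 - 5) = 10*(-1) = -10)
o(j) = -81 + j
(-325317 + o(J)) + y(-207, 161) = (-325317 + (-81 - 10)) + (2 + 161) = (-325317 - 91) + 163 = -325408 + 163 = -325245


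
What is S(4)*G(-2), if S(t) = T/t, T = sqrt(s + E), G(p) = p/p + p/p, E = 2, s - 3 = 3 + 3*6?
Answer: sqrt(26)/2 ≈ 2.5495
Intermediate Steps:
s = 24 (s = 3 + (3 + 3*6) = 3 + (3 + 18) = 3 + 21 = 24)
G(p) = 2 (G(p) = 1 + 1 = 2)
T = sqrt(26) (T = sqrt(24 + 2) = sqrt(26) ≈ 5.0990)
S(t) = sqrt(26)/t
S(4)*G(-2) = (sqrt(26)/4)*2 = sqrt(26)/2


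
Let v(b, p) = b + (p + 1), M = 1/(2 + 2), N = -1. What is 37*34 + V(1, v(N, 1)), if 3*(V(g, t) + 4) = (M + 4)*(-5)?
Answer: 14963/12 ≈ 1246.9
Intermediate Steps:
M = ¼ (M = 1/4 = ¼ ≈ 0.25000)
v(b, p) = 1 + b + p (v(b, p) = b + (1 + p) = 1 + b + p)
V(g, t) = -133/12 (V(g, t) = -4 + ((¼ + 4)*(-5))/3 = -4 + ((17/4)*(-5))/3 = -4 + (⅓)*(-85/4) = -4 - 85/12 = -133/12)
37*34 + V(1, v(N, 1)) = 37*34 - 133/12 = 1258 - 133/12 = 14963/12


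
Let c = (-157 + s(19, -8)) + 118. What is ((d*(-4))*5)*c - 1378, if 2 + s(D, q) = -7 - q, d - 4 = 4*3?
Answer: 11422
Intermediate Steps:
d = 16 (d = 4 + 4*3 = 4 + 12 = 16)
s(D, q) = -9 - q (s(D, q) = -2 + (-7 - q) = -9 - q)
c = -40 (c = (-157 + (-9 - 1*(-8))) + 118 = (-157 + (-9 + 8)) + 118 = (-157 - 1) + 118 = -158 + 118 = -40)
((d*(-4))*5)*c - 1378 = ((16*(-4))*5)*(-40) - 1378 = -64*5*(-40) - 1378 = -320*(-40) - 1378 = 12800 - 1378 = 11422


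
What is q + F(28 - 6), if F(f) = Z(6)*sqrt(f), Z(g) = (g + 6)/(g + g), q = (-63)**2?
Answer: 3969 + sqrt(22) ≈ 3973.7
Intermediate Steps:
q = 3969
Z(g) = (6 + g)/(2*g) (Z(g) = (6 + g)/((2*g)) = (6 + g)*(1/(2*g)) = (6 + g)/(2*g))
F(f) = sqrt(f) (F(f) = ((1/2)*(6 + 6)/6)*sqrt(f) = ((1/2)*(1/6)*12)*sqrt(f) = 1*sqrt(f) = sqrt(f))
q + F(28 - 6) = 3969 + sqrt(28 - 6) = 3969 + sqrt(22)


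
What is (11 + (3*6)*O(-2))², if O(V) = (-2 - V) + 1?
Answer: 841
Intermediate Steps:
O(V) = -1 - V
(11 + (3*6)*O(-2))² = (11 + (3*6)*(-1 - 1*(-2)))² = (11 + 18*(-1 + 2))² = (11 + 18*1)² = (11 + 18)² = 29² = 841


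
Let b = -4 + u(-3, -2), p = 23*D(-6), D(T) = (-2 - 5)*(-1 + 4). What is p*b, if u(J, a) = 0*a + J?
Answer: 3381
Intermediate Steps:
D(T) = -21 (D(T) = -7*3 = -21)
p = -483 (p = 23*(-21) = -483)
u(J, a) = J (u(J, a) = 0 + J = J)
b = -7 (b = -4 - 3 = -7)
p*b = -483*(-7) = 3381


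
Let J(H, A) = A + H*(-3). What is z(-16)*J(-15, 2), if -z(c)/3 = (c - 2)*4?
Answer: 10152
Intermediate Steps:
z(c) = 24 - 12*c (z(c) = -3*(c - 2)*4 = -3*(-2 + c)*4 = -3*(-8 + 4*c) = 24 - 12*c)
J(H, A) = A - 3*H
z(-16)*J(-15, 2) = (24 - 12*(-16))*(2 - 3*(-15)) = (24 + 192)*(2 + 45) = 216*47 = 10152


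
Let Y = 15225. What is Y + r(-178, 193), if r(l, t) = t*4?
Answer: 15997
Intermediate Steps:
r(l, t) = 4*t
Y + r(-178, 193) = 15225 + 4*193 = 15225 + 772 = 15997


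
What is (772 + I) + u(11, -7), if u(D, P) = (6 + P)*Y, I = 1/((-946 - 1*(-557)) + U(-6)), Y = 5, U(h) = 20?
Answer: 283022/369 ≈ 767.00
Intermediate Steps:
I = -1/369 (I = 1/((-946 - 1*(-557)) + 20) = 1/((-946 + 557) + 20) = 1/(-389 + 20) = 1/(-369) = -1/369 ≈ -0.0027100)
u(D, P) = 30 + 5*P (u(D, P) = (6 + P)*5 = 30 + 5*P)
(772 + I) + u(11, -7) = (772 - 1/369) + (30 + 5*(-7)) = 284867/369 + (30 - 35) = 284867/369 - 5 = 283022/369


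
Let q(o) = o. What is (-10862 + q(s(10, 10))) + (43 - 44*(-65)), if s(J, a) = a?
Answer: -7949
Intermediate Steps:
(-10862 + q(s(10, 10))) + (43 - 44*(-65)) = (-10862 + 10) + (43 - 44*(-65)) = -10852 + (43 + 2860) = -10852 + 2903 = -7949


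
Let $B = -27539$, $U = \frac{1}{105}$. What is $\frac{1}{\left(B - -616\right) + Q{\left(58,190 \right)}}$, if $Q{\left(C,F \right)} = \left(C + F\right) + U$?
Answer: $- \frac{105}{2800874} \approx -3.7488 \cdot 10^{-5}$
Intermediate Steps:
$U = \frac{1}{105} \approx 0.0095238$
$Q{\left(C,F \right)} = \frac{1}{105} + C + F$ ($Q{\left(C,F \right)} = \left(C + F\right) + \frac{1}{105} = \frac{1}{105} + C + F$)
$\frac{1}{\left(B - -616\right) + Q{\left(58,190 \right)}} = \frac{1}{\left(-27539 - -616\right) + \left(\frac{1}{105} + 58 + 190\right)} = \frac{1}{\left(-27539 + 616\right) + \frac{26041}{105}} = \frac{1}{-26923 + \frac{26041}{105}} = \frac{1}{- \frac{2800874}{105}} = - \frac{105}{2800874}$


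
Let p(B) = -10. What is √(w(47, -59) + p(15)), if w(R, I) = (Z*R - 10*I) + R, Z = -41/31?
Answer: √542810/31 ≈ 23.766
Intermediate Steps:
Z = -41/31 (Z = -41*1/31 = -41/31 ≈ -1.3226)
w(R, I) = -10*I - 10*R/31 (w(R, I) = (-41*R/31 - 10*I) + R = (-10*I - 41*R/31) + R = -10*I - 10*R/31)
√(w(47, -59) + p(15)) = √((-10*(-59) - 10/31*47) - 10) = √((590 - 470/31) - 10) = √(17820/31 - 10) = √(17510/31) = √542810/31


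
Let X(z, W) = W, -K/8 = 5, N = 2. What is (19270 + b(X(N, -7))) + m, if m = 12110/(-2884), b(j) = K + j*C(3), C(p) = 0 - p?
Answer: 3964841/206 ≈ 19247.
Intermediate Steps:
K = -40 (K = -8*5 = -40)
C(p) = -p
b(j) = -40 - 3*j (b(j) = -40 + j*(-1*3) = -40 + j*(-3) = -40 - 3*j)
m = -865/206 (m = 12110*(-1/2884) = -865/206 ≈ -4.1990)
(19270 + b(X(N, -7))) + m = (19270 + (-40 - 3*(-7))) - 865/206 = (19270 + (-40 + 21)) - 865/206 = (19270 - 19) - 865/206 = 19251 - 865/206 = 3964841/206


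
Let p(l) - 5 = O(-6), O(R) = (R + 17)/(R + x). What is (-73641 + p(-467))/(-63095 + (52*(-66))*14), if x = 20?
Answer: 1030893/1556002 ≈ 0.66253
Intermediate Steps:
O(R) = (17 + R)/(20 + R) (O(R) = (R + 17)/(R + 20) = (17 + R)/(20 + R))
p(l) = 81/14 (p(l) = 5 + (17 - 6)/(20 - 6) = 5 + 11/14 = 81/14)
(-73641 + p(-467))/(-63095 + (52*(-66))*14) = (-73641 + 81/14)/(-63095 + (52*(-66))*14) = -1030893/(14*(-63095 - 3432*14)) = -1030893/(14*(-63095 - 48048)) = -1030893/14/(-111143) = -1030893/14*(-1/111143) = 1030893/1556002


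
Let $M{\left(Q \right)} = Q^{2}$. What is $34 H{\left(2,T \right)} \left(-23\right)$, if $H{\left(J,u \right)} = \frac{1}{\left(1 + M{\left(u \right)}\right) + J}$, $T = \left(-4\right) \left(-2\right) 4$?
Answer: $- \frac{782}{1027} \approx -0.76144$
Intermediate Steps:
$T = 32$ ($T = 8 \cdot 4 = 32$)
$H{\left(J,u \right)} = \frac{1}{1 + J + u^{2}}$ ($H{\left(J,u \right)} = \frac{1}{\left(1 + u^{2}\right) + J} = \frac{1}{1 + J + u^{2}}$)
$34 H{\left(2,T \right)} \left(-23\right) = \frac{34}{1 + 2 + 32^{2}} \left(-23\right) = \frac{34}{1 + 2 + 1024} \left(-23\right) = \frac{34}{1027} \left(-23\right) = - \frac{782}{1027}$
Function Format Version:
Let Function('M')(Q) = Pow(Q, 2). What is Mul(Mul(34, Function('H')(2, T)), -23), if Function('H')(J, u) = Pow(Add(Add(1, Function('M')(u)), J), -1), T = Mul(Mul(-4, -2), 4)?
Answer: Rational(-782, 1027) ≈ -0.76144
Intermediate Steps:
T = 32 (T = Mul(8, 4) = 32)
Function('H')(J, u) = Pow(Add(1, J, Pow(u, 2)), -1) (Function('H')(J, u) = Pow(Add(Add(1, Pow(u, 2)), J), -1) = Pow(Add(1, J, Pow(u, 2)), -1))
Mul(Mul(34, Function('H')(2, T)), -23) = Mul(Mul(34, Pow(Add(1, 2, Pow(32, 2)), -1)), -23) = Mul(Mul(34, Pow(Add(1, 2, 1024), -1)), -23) = Mul(Mul(34, Pow(1027, -1)), -23) = Mul(Mul(34, Rational(1, 1027)), -23) = Mul(Rational(34, 1027), -23) = Rational(-782, 1027)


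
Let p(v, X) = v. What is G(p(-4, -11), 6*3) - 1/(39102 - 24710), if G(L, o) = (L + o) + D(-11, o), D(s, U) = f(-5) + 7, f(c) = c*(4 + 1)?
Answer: -57569/14392 ≈ -4.0001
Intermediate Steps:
f(c) = 5*c (f(c) = c*5 = 5*c)
D(s, U) = -18 (D(s, U) = 5*(-5) + 7 = -25 + 7 = -18)
G(L, o) = -18 + L + o (G(L, o) = (L + o) - 18 = -18 + L + o)
G(p(-4, -11), 6*3) - 1/(39102 - 24710) = (-18 - 4 + 6*3) - 1/(39102 - 24710) = (-18 - 4 + 18) - 1/14392 = -4 - 1*1/14392 = -4 - 1/14392 = -57569/14392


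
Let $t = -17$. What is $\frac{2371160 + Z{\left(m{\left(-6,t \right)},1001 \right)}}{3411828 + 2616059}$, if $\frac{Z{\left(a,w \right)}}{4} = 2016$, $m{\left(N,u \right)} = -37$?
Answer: $\frac{2379224}{6027887} \approx 0.3947$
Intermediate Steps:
$Z{\left(a,w \right)} = 8064$ ($Z{\left(a,w \right)} = 4 \cdot 2016 = 8064$)
$\frac{2371160 + Z{\left(m{\left(-6,t \right)},1001 \right)}}{3411828 + 2616059} = \frac{2371160 + 8064}{3411828 + 2616059} = \frac{2379224}{6027887}$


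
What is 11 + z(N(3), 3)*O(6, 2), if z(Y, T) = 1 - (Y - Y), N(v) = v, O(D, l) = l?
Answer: 13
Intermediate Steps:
z(Y, T) = 1 (z(Y, T) = 1 - 1*0 = 1 + 0 = 1)
11 + z(N(3), 3)*O(6, 2) = 11 + 1*2 = 11 + 2 = 13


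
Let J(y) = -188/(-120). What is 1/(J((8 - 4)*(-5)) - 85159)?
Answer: -30/2554723 ≈ -1.1743e-5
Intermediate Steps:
J(y) = 47/30 (J(y) = -188*(-1/120) = 47/30)
1/(J((8 - 4)*(-5)) - 85159) = 1/(47/30 - 85159) = 1/(-2554723/30) = -30/2554723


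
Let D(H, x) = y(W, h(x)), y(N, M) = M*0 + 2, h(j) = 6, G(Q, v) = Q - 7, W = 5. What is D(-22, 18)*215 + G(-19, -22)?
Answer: 404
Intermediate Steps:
G(Q, v) = -7 + Q
y(N, M) = 2 (y(N, M) = 0 + 2 = 2)
D(H, x) = 2
D(-22, 18)*215 + G(-19, -22) = 2*215 + (-7 - 19) = 430 - 26 = 404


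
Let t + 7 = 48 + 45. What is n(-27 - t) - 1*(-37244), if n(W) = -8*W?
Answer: 38148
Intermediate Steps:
t = 86 (t = -7 + (48 + 45) = -7 + 93 = 86)
n(-27 - t) - 1*(-37244) = -8*(-27 - 1*86) - 1*(-37244) = -8*(-27 - 86) + 37244 = -8*(-113) + 37244 = 904 + 37244 = 38148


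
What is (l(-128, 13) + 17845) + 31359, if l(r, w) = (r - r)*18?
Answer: 49204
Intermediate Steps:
l(r, w) = 0 (l(r, w) = 0*18 = 0)
(l(-128, 13) + 17845) + 31359 = (0 + 17845) + 31359 = 17845 + 31359 = 49204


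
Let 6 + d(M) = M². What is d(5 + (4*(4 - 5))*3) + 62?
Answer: 105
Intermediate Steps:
d(M) = -6 + M²
d(5 + (4*(4 - 5))*3) + 62 = (-6 + (5 + (4*(4 - 5))*3)²) + 62 = (-6 + (5 + (4*(-1))*3)²) + 62 = (-6 + (5 - 4*3)²) + 62 = (-6 + (5 - 12)²) + 62 = (-6 + (-7)²) + 62 = (-6 + 49) + 62 = 43 + 62 = 105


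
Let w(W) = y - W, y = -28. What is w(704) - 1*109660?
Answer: -110392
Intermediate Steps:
w(W) = -28 - W
w(704) - 1*109660 = (-28 - 1*704) - 1*109660 = (-28 - 704) - 109660 = -732 - 109660 = -110392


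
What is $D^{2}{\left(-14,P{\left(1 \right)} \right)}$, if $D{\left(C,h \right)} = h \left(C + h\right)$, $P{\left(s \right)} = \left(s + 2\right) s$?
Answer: $1089$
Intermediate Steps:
$P{\left(s \right)} = s \left(2 + s\right)$ ($P{\left(s \right)} = \left(2 + s\right) s = s \left(2 + s\right)$)
$D^{2}{\left(-14,P{\left(1 \right)} \right)} = \left(1 \left(2 + 1\right) \left(-14 + 1 \left(2 + 1\right)\right)\right)^{2} = \left(1 \cdot 3 \left(-14 + 1 \cdot 3\right)\right)^{2} = \left(3 \left(-14 + 3\right)\right)^{2} = \left(3 \left(-11\right)\right)^{2} = \left(-33\right)^{2} = 1089$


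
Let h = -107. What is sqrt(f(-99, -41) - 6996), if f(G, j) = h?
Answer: I*sqrt(7103) ≈ 84.279*I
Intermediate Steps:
f(G, j) = -107
sqrt(f(-99, -41) - 6996) = sqrt(-107 - 6996) = sqrt(-7103) = I*sqrt(7103)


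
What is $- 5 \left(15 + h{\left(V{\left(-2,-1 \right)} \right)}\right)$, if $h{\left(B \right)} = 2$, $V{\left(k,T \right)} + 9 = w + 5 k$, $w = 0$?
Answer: $-85$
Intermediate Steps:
$V{\left(k,T \right)} = -9 + 5 k$ ($V{\left(k,T \right)} = -9 + \left(0 + 5 k\right) = -9 + 5 k$)
$- 5 \left(15 + h{\left(V{\left(-2,-1 \right)} \right)}\right) = - 5 \left(15 + 2\right) = \left(-5\right) 17 = -85$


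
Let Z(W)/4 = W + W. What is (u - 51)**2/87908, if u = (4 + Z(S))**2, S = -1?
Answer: 1225/87908 ≈ 0.013935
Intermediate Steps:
Z(W) = 8*W (Z(W) = 4*(W + W) = 4*(2*W) = 8*W)
u = 16 (u = (4 + 8*(-1))**2 = (4 - 8)**2 = (-4)**2 = 16)
(u - 51)**2/87908 = (16 - 51)**2/87908 = (-35)**2*(1/87908) = 1225*(1/87908) = 1225/87908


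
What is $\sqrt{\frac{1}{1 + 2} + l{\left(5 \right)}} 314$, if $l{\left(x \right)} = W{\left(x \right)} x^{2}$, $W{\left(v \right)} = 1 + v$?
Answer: $\frac{314 \sqrt{1353}}{3} \approx 3850.0$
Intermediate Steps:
$l{\left(x \right)} = x^{2} \left(1 + x\right)$ ($l{\left(x \right)} = \left(1 + x\right) x^{2} = x^{2} \left(1 + x\right)$)
$\sqrt{\frac{1}{1 + 2} + l{\left(5 \right)}} 314 = \sqrt{\frac{1}{1 + 2} + 5^{2} \left(1 + 5\right)} 314 = \sqrt{\frac{1}{3} + 25 \cdot 6} \cdot 314 = \sqrt{\frac{1}{3} + 150} \cdot 314 = \sqrt{\frac{451}{3}} \cdot 314 = \frac{\sqrt{1353}}{3} \cdot 314 = \frac{314 \sqrt{1353}}{3}$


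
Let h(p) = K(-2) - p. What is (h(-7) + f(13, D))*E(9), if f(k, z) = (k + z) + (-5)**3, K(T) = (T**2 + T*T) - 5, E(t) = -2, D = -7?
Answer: 218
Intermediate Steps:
K(T) = -5 + 2*T**2 (K(T) = (T**2 + T**2) - 5 = 2*T**2 - 5 = -5 + 2*T**2)
f(k, z) = -125 + k + z (f(k, z) = (k + z) - 125 = -125 + k + z)
h(p) = 3 - p (h(p) = (-5 + 2*(-2)**2) - p = (-5 + 2*4) - p = (-5 + 8) - p = 3 - p)
(h(-7) + f(13, D))*E(9) = ((3 - 1*(-7)) + (-125 + 13 - 7))*(-2) = ((3 + 7) - 119)*(-2) = (10 - 119)*(-2) = -109*(-2) = 218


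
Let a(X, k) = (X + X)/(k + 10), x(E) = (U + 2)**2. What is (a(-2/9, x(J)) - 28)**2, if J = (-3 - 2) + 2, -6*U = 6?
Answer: 7706176/9801 ≈ 786.26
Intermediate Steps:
U = -1 (U = -1/6*6 = -1)
J = -3 (J = -5 + 2 = -3)
x(E) = 1 (x(E) = (-1 + 2)**2 = 1**2 = 1)
a(X, k) = 2*X/(10 + k) (a(X, k) = (2*X)/(10 + k) = 2*X/(10 + k))
(a(-2/9, x(J)) - 28)**2 = (2*(-2/9)/(10 + 1) - 28)**2 = (2*(-2*1/9)/11 - 28)**2 = (2*(-2/9)*(1/11) - 28)**2 = (-4/99 - 28)**2 = (-2776/99)**2 = 7706176/9801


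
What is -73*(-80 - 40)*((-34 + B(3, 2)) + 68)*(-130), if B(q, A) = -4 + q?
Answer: -37580400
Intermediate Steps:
-73*(-80 - 40)*((-34 + B(3, 2)) + 68)*(-130) = -73*(-80 - 40)*((-34 + (-4 + 3)) + 68)*(-130) = -(-8760)*((-34 - 1) + 68)*(-130) = -(-8760)*(-35 + 68)*(-130) = -(-8760)*33*(-130) = -73*(-3960)*(-130) = 289080*(-130) = -37580400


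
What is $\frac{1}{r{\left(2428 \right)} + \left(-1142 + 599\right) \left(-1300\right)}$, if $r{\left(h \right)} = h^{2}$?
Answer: $\frac{1}{6601084} \approx 1.5149 \cdot 10^{-7}$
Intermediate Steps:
$\frac{1}{r{\left(2428 \right)} + \left(-1142 + 599\right) \left(-1300\right)} = \frac{1}{2428^{2} + \left(-1142 + 599\right) \left(-1300\right)} = \frac{1}{5895184 - -705900} = \frac{1}{5895184 + 705900} = \frac{1}{6601084}$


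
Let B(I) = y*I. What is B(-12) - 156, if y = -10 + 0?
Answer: -36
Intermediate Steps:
y = -10
B(I) = -10*I
B(-12) - 156 = -10*(-12) - 156 = 120 - 156 = -36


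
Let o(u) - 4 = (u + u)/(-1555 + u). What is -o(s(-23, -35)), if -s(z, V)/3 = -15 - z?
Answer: -6364/1579 ≈ -4.0304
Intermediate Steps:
s(z, V) = 45 + 3*z (s(z, V) = -3*(-15 - z) = 45 + 3*z)
o(u) = 4 + 2*u/(-1555 + u) (o(u) = 4 + (u + u)/(-1555 + u) = 4 + (2*u)/(-1555 + u) = 4 + 2*u/(-1555 + u))
-o(s(-23, -35)) = -2*(-3110 + 3*(45 + 3*(-23)))/(-1555 + (45 + 3*(-23))) = -2*(-3110 + 3*(45 - 69))/(-1555 + (45 - 69)) = -2*(-3110 + 3*(-24))/(-1555 - 24) = -2*(-3110 - 72)/(-1579) = -2*(-1)*(-3182)/1579 = -1*6364/1579 = -6364/1579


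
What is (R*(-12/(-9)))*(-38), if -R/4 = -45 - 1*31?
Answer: -46208/3 ≈ -15403.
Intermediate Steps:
R = 304 (R = -4*(-45 - 1*31) = -4*(-45 - 31) = -4*(-76) = 304)
(R*(-12/(-9)))*(-38) = (304*(-12/(-9)))*(-38) = (304*(-12*(-⅑)))*(-38) = (304*(4/3))*(-38) = (1216/3)*(-38) = -46208/3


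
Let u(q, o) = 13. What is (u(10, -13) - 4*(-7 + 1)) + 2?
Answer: 39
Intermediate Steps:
(u(10, -13) - 4*(-7 + 1)) + 2 = (13 - 4*(-7 + 1)) + 2 = (13 - 4*(-6)) + 2 = (13 + 24) + 2 = 37 + 2 = 39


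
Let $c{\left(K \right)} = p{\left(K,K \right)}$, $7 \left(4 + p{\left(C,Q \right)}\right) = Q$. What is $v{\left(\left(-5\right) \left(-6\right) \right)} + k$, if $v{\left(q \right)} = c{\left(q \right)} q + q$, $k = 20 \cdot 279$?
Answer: $\frac{39330}{7} \approx 5618.6$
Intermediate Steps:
$p{\left(C,Q \right)} = -4 + \frac{Q}{7}$
$c{\left(K \right)} = -4 + \frac{K}{7}$
$k = 5580$
$v{\left(q \right)} = q + q \left(-4 + \frac{q}{7}\right)$ ($v{\left(q \right)} = \left(-4 + \frac{q}{7}\right) q + q = q \left(-4 + \frac{q}{7}\right) + q = q + q \left(-4 + \frac{q}{7}\right)$)
$v{\left(\left(-5\right) \left(-6\right) \right)} + k = \frac{\left(-5\right) \left(-6\right) \left(-21 - -30\right)}{7} + 5580 = \frac{1}{7} \cdot 30 \left(-21 + 30\right) + 5580 = \frac{1}{7} \cdot 30 \cdot 9 + 5580 = \frac{270}{7} + 5580 = \frac{39330}{7}$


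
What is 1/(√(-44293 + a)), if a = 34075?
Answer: -I*√10218/10218 ≈ -0.0098927*I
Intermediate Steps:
1/(√(-44293 + a)) = 1/(√(-44293 + 34075)) = 1/(√(-10218)) = 1/(I*√10218) = -I*√10218/10218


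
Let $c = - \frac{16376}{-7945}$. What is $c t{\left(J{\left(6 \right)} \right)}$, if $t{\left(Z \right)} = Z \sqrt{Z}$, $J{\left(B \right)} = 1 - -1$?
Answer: $\frac{32752 \sqrt{2}}{7945} \approx 5.8299$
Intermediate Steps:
$J{\left(B \right)} = 2$ ($J{\left(B \right)} = 1 + 1 = 2$)
$t{\left(Z \right)} = Z^{\frac{3}{2}}$
$c = \frac{16376}{7945}$ ($c = \left(-16376\right) \left(- \frac{1}{7945}\right) = \frac{16376}{7945} \approx 2.0612$)
$c t{\left(J{\left(6 \right)} \right)} = \frac{16376 \cdot 2^{\frac{3}{2}}}{7945} = \frac{16376 \cdot 2 \sqrt{2}}{7945} = \frac{32752 \sqrt{2}}{7945}$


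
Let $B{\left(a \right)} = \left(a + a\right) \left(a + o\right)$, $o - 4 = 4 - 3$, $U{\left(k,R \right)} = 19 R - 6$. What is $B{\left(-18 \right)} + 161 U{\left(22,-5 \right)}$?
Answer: $-15793$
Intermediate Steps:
$U{\left(k,R \right)} = -6 + 19 R$
$o = 5$ ($o = 4 + \left(4 - 3\right) = 4 + 1 = 5$)
$B{\left(a \right)} = 2 a \left(5 + a\right)$ ($B{\left(a \right)} = \left(a + a\right) \left(a + 5\right) = 2 a \left(5 + a\right)$)
$B{\left(-18 \right)} + 161 U{\left(22,-5 \right)} = 2 \left(-18\right) \left(5 - 18\right) + 161 \left(-6 + 19 \left(-5\right)\right) = 2 \left(-18\right) \left(-13\right) + 161 \left(-6 - 95\right) = 468 + 161 \left(-101\right) = 468 - 16261 = -15793$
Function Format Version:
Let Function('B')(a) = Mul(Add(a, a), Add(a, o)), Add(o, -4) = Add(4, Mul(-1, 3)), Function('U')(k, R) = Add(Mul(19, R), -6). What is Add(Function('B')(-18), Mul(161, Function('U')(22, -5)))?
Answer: -15793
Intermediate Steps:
Function('U')(k, R) = Add(-6, Mul(19, R))
o = 5 (o = Add(4, Add(4, Mul(-1, 3))) = Add(4, Add(4, -3)) = Add(4, 1) = 5)
Function('B')(a) = Mul(2, a, Add(5, a)) (Function('B')(a) = Mul(Add(a, a), Add(a, 5)) = Mul(Mul(2, a), Add(5, a)) = Mul(2, a, Add(5, a)))
Add(Function('B')(-18), Mul(161, Function('U')(22, -5))) = Add(Mul(2, -18, Add(5, -18)), Mul(161, Add(-6, Mul(19, -5)))) = Add(Mul(2, -18, -13), Mul(161, Add(-6, -95))) = Add(468, Mul(161, -101)) = Add(468, -16261) = -15793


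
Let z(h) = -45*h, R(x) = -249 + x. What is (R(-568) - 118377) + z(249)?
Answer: -130399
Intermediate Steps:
(R(-568) - 118377) + z(249) = ((-249 - 568) - 118377) - 45*249 = (-817 - 118377) - 11205 = -119194 - 11205 = -130399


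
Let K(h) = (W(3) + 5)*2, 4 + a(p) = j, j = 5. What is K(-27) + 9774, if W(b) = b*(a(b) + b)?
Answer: 9808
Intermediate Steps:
a(p) = 1 (a(p) = -4 + 5 = 1)
W(b) = b*(1 + b)
K(h) = 34 (K(h) = (3*(1 + 3) + 5)*2 = (3*4 + 5)*2 = (12 + 5)*2 = 17*2 = 34)
K(-27) + 9774 = 34 + 9774 = 9808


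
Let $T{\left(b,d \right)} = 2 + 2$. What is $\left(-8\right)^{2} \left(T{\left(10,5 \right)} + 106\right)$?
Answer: $7040$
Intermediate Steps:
$T{\left(b,d \right)} = 4$
$\left(-8\right)^{2} \left(T{\left(10,5 \right)} + 106\right) = \left(-8\right)^{2} \left(4 + 106\right) = 64 \cdot 110 = 7040$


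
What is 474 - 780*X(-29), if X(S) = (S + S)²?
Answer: -2623446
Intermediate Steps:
X(S) = 4*S² (X(S) = (2*S)² = 4*S²)
474 - 780*X(-29) = 474 - 3120*(-29)² = 474 - 3120*841 = 474 - 780*3364 = 474 - 2623920 = -2623446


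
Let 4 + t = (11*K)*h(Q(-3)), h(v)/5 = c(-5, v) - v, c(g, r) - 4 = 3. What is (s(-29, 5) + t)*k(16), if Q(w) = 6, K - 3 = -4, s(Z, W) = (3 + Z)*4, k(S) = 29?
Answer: -4727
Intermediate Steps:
c(g, r) = 7 (c(g, r) = 4 + 3 = 7)
s(Z, W) = 12 + 4*Z
K = -1 (K = 3 - 4 = -1)
h(v) = 35 - 5*v (h(v) = 5*(7 - v) = 35 - 5*v)
t = -59 (t = -4 + (11*(-1))*(35 - 5*6) = -4 - 11*(35 - 30) = -4 - 11*5 = -4 - 55 = -59)
(s(-29, 5) + t)*k(16) = ((12 + 4*(-29)) - 59)*29 = ((12 - 116) - 59)*29 = (-104 - 59)*29 = -163*29 = -4727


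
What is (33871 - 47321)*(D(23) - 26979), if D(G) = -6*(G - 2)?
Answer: 364562250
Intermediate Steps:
D(G) = 12 - 6*G (D(G) = -6*(-2 + G) = 12 - 6*G)
(33871 - 47321)*(D(23) - 26979) = (33871 - 47321)*((12 - 6*23) - 26979) = -13450*((12 - 138) - 26979) = -13450*(-126 - 26979) = -13450*(-27105) = 364562250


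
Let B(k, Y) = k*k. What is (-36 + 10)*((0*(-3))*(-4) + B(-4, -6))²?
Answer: -6656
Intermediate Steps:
B(k, Y) = k²
(-36 + 10)*((0*(-3))*(-4) + B(-4, -6))² = (-36 + 10)*((0*(-3))*(-4) + (-4)²)² = -26*(0*(-4) + 16)² = -26*(0 + 16)² = -26*16² = -26*256 = -6656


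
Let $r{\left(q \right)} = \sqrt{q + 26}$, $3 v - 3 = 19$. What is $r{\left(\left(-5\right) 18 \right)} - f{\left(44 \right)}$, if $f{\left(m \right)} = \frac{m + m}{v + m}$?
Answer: $- \frac{12}{7} + 8 i \approx -1.7143 + 8.0 i$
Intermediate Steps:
$v = \frac{22}{3}$ ($v = 1 + \frac{1}{3} \cdot 19 = 1 + \frac{19}{3} = \frac{22}{3} \approx 7.3333$)
$f{\left(m \right)} = \frac{2 m}{\frac{22}{3} + m}$ ($f{\left(m \right)} = \frac{m + m}{\frac{22}{3} + m} = \frac{2 m}{\frac{22}{3} + m}$)
$r{\left(q \right)} = \sqrt{26 + q}$
$r{\left(\left(-5\right) 18 \right)} - f{\left(44 \right)} = \sqrt{26 - 90} - 6 \cdot 44 \frac{1}{22 + 3 \cdot 44} = \sqrt{26 - 90} - 6 \cdot 44 \frac{1}{22 + 132} = \sqrt{-64} - 6 \cdot 44 \cdot \frac{1}{154} = 8 i - 6 \cdot 44 \cdot \frac{1}{154} = 8 i - \frac{12}{7} = - \frac{12}{7} + 8 i$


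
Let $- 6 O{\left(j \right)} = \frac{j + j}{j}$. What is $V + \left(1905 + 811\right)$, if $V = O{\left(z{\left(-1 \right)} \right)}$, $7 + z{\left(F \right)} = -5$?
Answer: $\frac{8147}{3} \approx 2715.7$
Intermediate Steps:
$z{\left(F \right)} = -12$ ($z{\left(F \right)} = -7 - 5 = -12$)
$O{\left(j \right)} = - \frac{1}{3}$ ($O{\left(j \right)} = - \frac{\left(j + j\right) \frac{1}{j}}{6} = - \frac{2 j \frac{1}{j}}{6} = \left(- \frac{1}{6}\right) 2 = - \frac{1}{3}$)
$V = - \frac{1}{3} \approx -0.33333$
$V + \left(1905 + 811\right) = - \frac{1}{3} + \left(1905 + 811\right) = - \frac{1}{3} + 2716 = \frac{8147}{3}$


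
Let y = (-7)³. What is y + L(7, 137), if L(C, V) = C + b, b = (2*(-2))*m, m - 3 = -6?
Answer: -324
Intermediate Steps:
m = -3 (m = 3 - 6 = -3)
y = -343
b = 12 (b = (2*(-2))*(-3) = -4*(-3) = 12)
L(C, V) = 12 + C (L(C, V) = C + 12 = 12 + C)
y + L(7, 137) = -343 + (12 + 7) = -343 + 19 = -324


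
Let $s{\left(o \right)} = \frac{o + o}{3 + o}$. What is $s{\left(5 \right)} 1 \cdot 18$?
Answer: $\frac{45}{2} \approx 22.5$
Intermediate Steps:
$s{\left(o \right)} = \frac{2 o}{3 + o}$
$s{\left(5 \right)} 1 \cdot 18 = 2 \cdot 5 \frac{1}{3 + 5} \cdot 1 \cdot 18 = 2 \cdot 5 \cdot \frac{1}{8} \cdot 1 \cdot 18 = \frac{5}{4} \cdot 1 \cdot 18 = \frac{5}{4} \cdot 18 = \frac{45}{2}$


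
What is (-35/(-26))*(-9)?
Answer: -315/26 ≈ -12.115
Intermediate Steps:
(-35/(-26))*(-9) = -1/26*(-35)*(-9) = (35/26)*(-9) = -315/26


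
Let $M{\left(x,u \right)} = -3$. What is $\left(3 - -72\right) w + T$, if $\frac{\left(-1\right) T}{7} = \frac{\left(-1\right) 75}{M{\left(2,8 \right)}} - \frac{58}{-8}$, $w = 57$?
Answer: $\frac{16197}{4} \approx 4049.3$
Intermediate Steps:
$T = - \frac{903}{4}$ ($T = - 7 \left(\frac{\left(-1\right) 75}{-3} - \frac{58}{-8}\right) = - 7 \left(\left(-75\right) \left(- \frac{1}{3}\right) - - \frac{29}{4}\right) = - 7 \left(25 + \frac{29}{4}\right) = \left(-7\right) \frac{129}{4} = - \frac{903}{4} \approx -225.75$)
$\left(3 - -72\right) w + T = \left(3 - -72\right) 57 - \frac{903}{4} = \left(3 + 72\right) 57 - \frac{903}{4} = 75 \cdot 57 - \frac{903}{4} = 4275 - \frac{903}{4} = \frac{16197}{4}$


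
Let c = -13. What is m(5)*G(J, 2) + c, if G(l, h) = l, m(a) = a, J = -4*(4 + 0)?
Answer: -93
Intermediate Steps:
J = -16 (J = -4*4 = -16)
m(5)*G(J, 2) + c = 5*(-16) - 13 = -80 - 13 = -93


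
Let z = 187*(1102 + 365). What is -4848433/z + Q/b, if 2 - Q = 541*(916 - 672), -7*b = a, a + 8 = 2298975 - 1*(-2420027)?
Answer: -538720057138/30822783453 ≈ -17.478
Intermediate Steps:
a = 4718994 (a = -8 + (2298975 - 1*(-2420027)) = -8 + (2298975 + 2420027) = -8 + 4719002 = 4718994)
z = 274329 (z = 187*1467 = 274329)
b = -674142 (b = -1/7*4718994 = -674142)
Q = -132002 (Q = 2 - 541*(916 - 672) = 2 - 541*244 = 2 - 1*132004 = 2 - 132004 = -132002)
-4848433/z + Q/b = -4848433/274329 - 132002/(-674142) = -4848433*1/274329 - 132002*(-1/674142) = -4848433/274329 + 66001/337071 = -538720057138/30822783453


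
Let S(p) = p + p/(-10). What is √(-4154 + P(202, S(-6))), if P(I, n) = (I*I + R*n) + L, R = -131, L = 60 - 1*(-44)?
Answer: √936535/5 ≈ 193.55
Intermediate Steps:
L = 104 (L = 60 + 44 = 104)
S(p) = 9*p/10 (S(p) = p + p*(-⅒) = p - p/10 = 9*p/10)
P(I, n) = 104 + I² - 131*n (P(I, n) = (I*I - 131*n) + 104 = (I² - 131*n) + 104 = 104 + I² - 131*n)
√(-4154 + P(202, S(-6))) = √(-4154 + (104 + 202² - 1179*(-6)/10)) = √(-4154 + (104 + 40804 - 131*(-27/5))) = √(-4154 + (104 + 40804 + 3537/5)) = √(-4154 + 208077/5) = √(187307/5) = √936535/5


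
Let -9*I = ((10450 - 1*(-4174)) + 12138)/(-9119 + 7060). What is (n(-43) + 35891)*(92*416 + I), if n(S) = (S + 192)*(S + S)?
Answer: 16367251341938/18531 ≈ 8.8324e+8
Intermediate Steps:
n(S) = 2*S*(192 + S) (n(S) = (192 + S)*(2*S) = 2*S*(192 + S))
I = 26762/18531 (I = -((10450 - 1*(-4174)) + 12138)/(9*(-9119 + 7060)) = -((10450 + 4174) + 12138)/(9*(-2059)) = -(14624 + 12138)*(-1)/(9*2059) = -26762*(-1)/(9*2059) = -⅑*(-26762/2059) = 26762/18531 ≈ 1.4442)
(n(-43) + 35891)*(92*416 + I) = (2*(-43)*(192 - 43) + 35891)*(92*416 + 26762/18531) = (2*(-43)*149 + 35891)*(38272 + 26762/18531) = (-12814 + 35891)*(709245194/18531) = 23077*(709245194/18531) = 16367251341938/18531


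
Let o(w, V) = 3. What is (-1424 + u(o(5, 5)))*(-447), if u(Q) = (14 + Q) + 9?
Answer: 624906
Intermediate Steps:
u(Q) = 23 + Q
(-1424 + u(o(5, 5)))*(-447) = (-1424 + (23 + 3))*(-447) = (-1424 + 26)*(-447) = -1398*(-447) = 624906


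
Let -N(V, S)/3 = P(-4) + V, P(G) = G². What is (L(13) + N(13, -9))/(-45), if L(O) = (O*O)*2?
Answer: -251/45 ≈ -5.5778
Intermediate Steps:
L(O) = 2*O² (L(O) = O²*2 = 2*O²)
N(V, S) = -48 - 3*V (N(V, S) = -3*((-4)² + V) = -3*(16 + V) = -48 - 3*V)
(L(13) + N(13, -9))/(-45) = (2*13² + (-48 - 3*13))/(-45) = -(2*169 + (-48 - 39))/45 = -(338 - 87)/45 = -1/45*251 = -251/45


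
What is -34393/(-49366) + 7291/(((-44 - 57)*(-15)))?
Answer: 412032901/74789490 ≈ 5.5092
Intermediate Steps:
-34393/(-49366) + 7291/(((-44 - 57)*(-15))) = -34393*(-1/49366) + 7291/((-101*(-15))) = 34393/49366 + 7291/1515 = 412032901/74789490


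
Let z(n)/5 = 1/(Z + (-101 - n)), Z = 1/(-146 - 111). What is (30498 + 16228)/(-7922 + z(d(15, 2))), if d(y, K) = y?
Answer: -1393042238/236179871 ≈ -5.8982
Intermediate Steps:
Z = -1/257 (Z = 1/(-257) = -1/257 ≈ -0.0038911)
z(n) = 5/(-25958/257 - n) (z(n) = 5/(-1/257 + (-101 - n)) = 5/(-25958/257 - n))
(30498 + 16228)/(-7922 + z(d(15, 2))) = (30498 + 16228)/(-7922 - 1285/(25958 + 257*15)) = 46726/(-7922 - 1285/(25958 + 3855)) = 46726/(-7922 - 1285/29813) = 46726/(-236179871/29813) = 46726*(-29813/236179871) = -1393042238/236179871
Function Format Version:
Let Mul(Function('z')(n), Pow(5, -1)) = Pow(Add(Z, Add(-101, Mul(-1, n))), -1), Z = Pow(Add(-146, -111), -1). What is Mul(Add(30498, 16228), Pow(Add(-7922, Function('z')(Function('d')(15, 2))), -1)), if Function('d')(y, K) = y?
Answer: Rational(-1393042238, 236179871) ≈ -5.8982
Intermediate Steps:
Z = Rational(-1, 257) (Z = Pow(-257, -1) = Rational(-1, 257) ≈ -0.0038911)
Function('z')(n) = Mul(5, Pow(Add(Rational(-25958, 257), Mul(-1, n)), -1)) (Function('z')(n) = Mul(5, Pow(Add(Rational(-1, 257), Add(-101, Mul(-1, n))), -1)) = Mul(5, Pow(Add(Rational(-25958, 257), Mul(-1, n)), -1)))
Mul(Add(30498, 16228), Pow(Add(-7922, Function('z')(Function('d')(15, 2))), -1)) = Mul(Add(30498, 16228), Pow(Add(-7922, Mul(-1285, Pow(Add(25958, Mul(257, 15)), -1))), -1)) = Mul(46726, Pow(Add(-7922, Mul(-1285, Pow(Add(25958, 3855), -1))), -1)) = Mul(46726, Pow(Add(-7922, Mul(-1285, Pow(29813, -1))), -1)) = Mul(46726, Pow(Add(-7922, Mul(-1285, Rational(1, 29813))), -1)) = Mul(46726, Pow(Add(-7922, Rational(-1285, 29813)), -1)) = Mul(46726, Pow(Rational(-236179871, 29813), -1)) = Mul(46726, Rational(-29813, 236179871)) = Rational(-1393042238, 236179871)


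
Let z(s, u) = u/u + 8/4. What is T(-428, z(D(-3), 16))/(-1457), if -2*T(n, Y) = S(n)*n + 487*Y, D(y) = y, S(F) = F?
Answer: 184645/2914 ≈ 63.365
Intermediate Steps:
z(s, u) = 3 (z(s, u) = 1 + 8*(1/4) = 1 + 2 = 3)
T(n, Y) = -487*Y/2 - n**2/2 (T(n, Y) = -(n*n + 487*Y)/2 = -(n**2 + 487*Y)/2 = -487*Y/2 - n**2/2)
T(-428, z(D(-3), 16))/(-1457) = (-487/2*3 - 1/2*(-428)**2)/(-1457) = (-1461/2 - 1/2*183184)*(-1/1457) = (-1461/2 - 91592)*(-1/1457) = -184645/2*(-1/1457) = 184645/2914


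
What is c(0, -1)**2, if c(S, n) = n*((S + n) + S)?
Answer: 1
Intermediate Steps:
c(S, n) = n*(n + 2*S)
c(0, -1)**2 = (-(-1 + 2*0))**2 = (-(-1 + 0))**2 = (-1*(-1))**2 = 1**2 = 1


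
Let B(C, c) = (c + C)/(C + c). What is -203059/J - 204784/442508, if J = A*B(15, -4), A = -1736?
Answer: 22374931737/192048472 ≈ 116.51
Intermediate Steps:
B(C, c) = 1 (B(C, c) = (C + c)/(C + c) = 1)
J = -1736 (J = -1736*1 = -1736)
-203059/J - 204784/442508 = -203059/(-1736) - 204784/442508 = -203059*(-1/1736) - 204784*1/442508 = 203059/1736 - 51196/110627 = 22374931737/192048472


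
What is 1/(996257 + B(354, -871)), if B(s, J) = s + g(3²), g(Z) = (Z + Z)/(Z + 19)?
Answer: 14/13952563 ≈ 1.0034e-6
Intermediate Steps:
g(Z) = 2*Z/(19 + Z) (g(Z) = (2*Z)/(19 + Z) = 2*Z/(19 + Z))
B(s, J) = 9/14 + s (B(s, J) = s + 2*3²/(19 + 3²) = s + 2*9/(19 + 9) = s + 2*9/28 = s + 2*9*(1/28) = s + 9/14 = 9/14 + s)
1/(996257 + B(354, -871)) = 1/(996257 + (9/14 + 354)) = 1/(996257 + 4965/14) = 1/(13952563/14) = 14/13952563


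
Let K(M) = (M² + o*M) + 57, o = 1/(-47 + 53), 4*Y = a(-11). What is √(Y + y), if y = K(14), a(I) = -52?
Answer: √2181/3 ≈ 15.567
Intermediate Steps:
Y = -13 (Y = (¼)*(-52) = -13)
o = ⅙ (o = 1/6 = ⅙ ≈ 0.16667)
K(M) = 57 + M² + M/6 (K(M) = (M² + M/6) + 57 = 57 + M² + M/6)
y = 766/3 (y = 57 + 14² + (⅙)*14 = 57 + 196 + 7/3 = 766/3 ≈ 255.33)
√(Y + y) = √(-13 + 766/3) = √(727/3) = √2181/3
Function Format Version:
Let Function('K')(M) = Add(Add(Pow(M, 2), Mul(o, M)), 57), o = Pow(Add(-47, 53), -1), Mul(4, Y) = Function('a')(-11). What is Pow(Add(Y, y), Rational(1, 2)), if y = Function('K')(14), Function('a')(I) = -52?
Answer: Mul(Rational(1, 3), Pow(2181, Rational(1, 2))) ≈ 15.567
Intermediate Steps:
Y = -13 (Y = Mul(Rational(1, 4), -52) = -13)
o = Rational(1, 6) (o = Pow(6, -1) = Rational(1, 6) ≈ 0.16667)
Function('K')(M) = Add(57, Pow(M, 2), Mul(Rational(1, 6), M)) (Function('K')(M) = Add(Add(Pow(M, 2), Mul(Rational(1, 6), M)), 57) = Add(57, Pow(M, 2), Mul(Rational(1, 6), M)))
y = Rational(766, 3) (y = Add(57, Pow(14, 2), Mul(Rational(1, 6), 14)) = Add(57, 196, Rational(7, 3)) = Rational(766, 3) ≈ 255.33)
Pow(Add(Y, y), Rational(1, 2)) = Pow(Add(-13, Rational(766, 3)), Rational(1, 2)) = Pow(Rational(727, 3), Rational(1, 2)) = Mul(Rational(1, 3), Pow(2181, Rational(1, 2)))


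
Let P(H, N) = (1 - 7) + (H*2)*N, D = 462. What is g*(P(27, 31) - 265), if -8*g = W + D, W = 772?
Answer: -865651/4 ≈ -2.1641e+5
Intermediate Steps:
P(H, N) = -6 + 2*H*N (P(H, N) = -6 + (2*H)*N = -6 + 2*H*N)
g = -617/4 (g = -(772 + 462)/8 = -1/8*1234 = -617/4 ≈ -154.25)
g*(P(27, 31) - 265) = -617*((-6 + 2*27*31) - 265)/4 = -617*((-6 + 1674) - 265)/4 = -617*(1668 - 265)/4 = -617/4*1403 = -865651/4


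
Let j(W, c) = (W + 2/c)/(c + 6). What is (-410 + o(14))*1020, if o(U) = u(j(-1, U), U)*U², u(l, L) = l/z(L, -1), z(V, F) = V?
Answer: -418812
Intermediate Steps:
j(W, c) = (W + 2/c)/(6 + c)
u(l, L) = l/L
o(U) = (2 - U)/(6 + U) (o(U) = (((2 - U)/(U*(6 + U)))/U)*U² = ((2 - U)/(U²*(6 + U)))*U² = (2 - U)/(6 + U))
(-410 + o(14))*1020 = (-410 + (2 - 1*14)/(6 + 14))*1020 = (-410 + (2 - 14)/20)*1020 = (-410 + (1/20)*(-12))*1020 = (-410 - ⅗)*1020 = -2053/5*1020 = -418812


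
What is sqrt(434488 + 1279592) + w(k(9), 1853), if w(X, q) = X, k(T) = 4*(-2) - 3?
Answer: -11 + 4*sqrt(107130) ≈ 1298.2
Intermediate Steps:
k(T) = -11 (k(T) = -8 - 3 = -11)
sqrt(434488 + 1279592) + w(k(9), 1853) = sqrt(434488 + 1279592) - 11 = sqrt(1714080) - 11 = 4*sqrt(107130) - 11 = -11 + 4*sqrt(107130)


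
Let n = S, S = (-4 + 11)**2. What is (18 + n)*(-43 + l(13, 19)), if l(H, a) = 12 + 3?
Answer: -1876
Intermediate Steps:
S = 49 (S = 7**2 = 49)
l(H, a) = 15
n = 49
(18 + n)*(-43 + l(13, 19)) = (18 + 49)*(-43 + 15) = 67*(-28) = -1876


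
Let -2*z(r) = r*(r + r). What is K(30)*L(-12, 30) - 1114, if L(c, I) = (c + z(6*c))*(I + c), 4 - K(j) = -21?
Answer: -2339314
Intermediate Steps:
z(r) = -r² (z(r) = -r*(r + r)/2 = -r*2*r/2 = -r²)
K(j) = 25 (K(j) = 4 - 1*(-21) = 4 + 21 = 25)
L(c, I) = (I + c)*(c - 36*c²) (L(c, I) = (c - (6*c)²)*(I + c) = (c - 36*c²)*(I + c) = (I + c)*(c - 36*c²))
K(30)*L(-12, 30) - 1114 = 25*(-12*(30 - 12 - 36*(-12)² - 36*30*(-12))) - 1114 = 25*(-12*(30 - 12 - 36*144 + 12960)) - 1114 = 25*(-12*(30 - 12 - 5184 + 12960)) - 1114 = 25*(-12*7794) - 1114 = 25*(-93528) - 1114 = -2338200 - 1114 = -2339314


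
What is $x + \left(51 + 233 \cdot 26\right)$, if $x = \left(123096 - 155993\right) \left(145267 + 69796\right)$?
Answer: $-7074921402$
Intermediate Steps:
$x = -7074927511$ ($x = \left(-32897\right) 215063 = -7074927511$)
$x + \left(51 + 233 \cdot 26\right) = -7074927511 + \left(51 + 233 \cdot 26\right) = -7074927511 + \left(51 + 6058\right) = -7074927511 + 6109 = -7074921402$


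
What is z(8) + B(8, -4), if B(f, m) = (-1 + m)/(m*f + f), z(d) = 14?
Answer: 341/24 ≈ 14.208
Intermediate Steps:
B(f, m) = (-1 + m)/(f + f*m) (B(f, m) = (-1 + m)/(f*m + f) = (-1 + m)/(f + f*m))
z(8) + B(8, -4) = 14 + (-1 - 4)/(8*(1 - 4)) = 14 + (⅛)*(-5)/(-3) = 14 + (⅛)*(-⅓)*(-5) = 14 + 5/24 = 341/24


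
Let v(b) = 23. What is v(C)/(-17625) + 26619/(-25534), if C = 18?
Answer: -469747157/450036750 ≈ -1.0438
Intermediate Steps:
v(C)/(-17625) + 26619/(-25534) = 23/(-17625) + 26619/(-25534) = 23*(-1/17625) + 26619*(-1/25534) = -23/17625 - 26619/25534 = -469747157/450036750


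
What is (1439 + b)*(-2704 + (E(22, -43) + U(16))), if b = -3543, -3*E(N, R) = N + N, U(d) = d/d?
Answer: 17153912/3 ≈ 5.7180e+6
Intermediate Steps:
U(d) = 1
E(N, R) = -2*N/3 (E(N, R) = -(N + N)/3 = -2*N/3)
(1439 + b)*(-2704 + (E(22, -43) + U(16))) = (1439 - 3543)*(-2704 + (-⅔*22 + 1)) = -2104*(-2704 + (-44/3 + 1)) = -2104*(-2704 - 41/3) = -2104*(-8153/3) = 17153912/3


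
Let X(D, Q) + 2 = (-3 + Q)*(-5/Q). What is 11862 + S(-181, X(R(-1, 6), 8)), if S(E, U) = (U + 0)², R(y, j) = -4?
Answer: 760849/64 ≈ 11888.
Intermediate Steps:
X(D, Q) = -2 - 5*(-3 + Q)/Q (X(D, Q) = -2 + (-3 + Q)*(-5/Q) = -2 - 5*(-3 + Q)/Q)
S(E, U) = U²
11862 + S(-181, X(R(-1, 6), 8)) = 11862 + (-7 + 15/8)² = 11862 + (-41/8)² = 11862 + 1681/64 = 760849/64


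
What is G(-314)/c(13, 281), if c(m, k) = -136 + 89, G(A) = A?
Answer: 314/47 ≈ 6.6808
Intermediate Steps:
c(m, k) = -47
G(-314)/c(13, 281) = -314/(-47) = -314*(-1/47) = 314/47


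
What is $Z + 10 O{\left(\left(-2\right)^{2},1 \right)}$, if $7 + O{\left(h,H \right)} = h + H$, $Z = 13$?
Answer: $-7$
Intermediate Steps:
$O{\left(h,H \right)} = -7 + H + h$ ($O{\left(h,H \right)} = -7 + \left(h + H\right) = -7 + \left(H + h\right) = -7 + H + h$)
$Z + 10 O{\left(\left(-2\right)^{2},1 \right)} = 13 + 10 \left(-7 + 1 + \left(-2\right)^{2}\right) = 13 + 10 \left(-7 + 1 + 4\right) = 13 + 10 \left(-2\right) = 13 - 20 = -7$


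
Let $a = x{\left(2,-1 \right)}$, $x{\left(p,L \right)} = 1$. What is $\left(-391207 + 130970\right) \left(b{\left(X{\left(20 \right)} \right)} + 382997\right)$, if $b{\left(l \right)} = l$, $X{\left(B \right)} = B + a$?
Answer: $-99675455266$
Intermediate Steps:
$a = 1$
$X{\left(B \right)} = 1 + B$ ($X{\left(B \right)} = B + 1 = 1 + B$)
$\left(-391207 + 130970\right) \left(b{\left(X{\left(20 \right)} \right)} + 382997\right) = \left(-391207 + 130970\right) \left(\left(1 + 20\right) + 382997\right) = - 260237 \left(21 + 382997\right) = \left(-260237\right) 383018 = -99675455266$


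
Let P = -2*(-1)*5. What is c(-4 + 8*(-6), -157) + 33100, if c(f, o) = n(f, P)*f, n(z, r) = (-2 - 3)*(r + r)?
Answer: 38300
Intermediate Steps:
P = 10 (P = 2*5 = 10)
n(z, r) = -10*r
c(f, o) = -100*f (c(f, o) = (-10*10)*f = -100*f)
c(-4 + 8*(-6), -157) + 33100 = -100*(-4 + 8*(-6)) + 33100 = -100*(-4 - 48) + 33100 = -100*(-52) + 33100 = 5200 + 33100 = 38300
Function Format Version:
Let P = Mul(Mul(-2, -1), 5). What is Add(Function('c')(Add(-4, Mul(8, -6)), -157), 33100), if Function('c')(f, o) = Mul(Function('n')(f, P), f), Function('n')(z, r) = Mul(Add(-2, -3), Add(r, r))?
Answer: 38300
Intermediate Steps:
P = 10 (P = Mul(2, 5) = 10)
Function('n')(z, r) = Mul(-10, r) (Function('n')(z, r) = Mul(-5, Mul(2, r)) = Mul(-10, r))
Function('c')(f, o) = Mul(-100, f) (Function('c')(f, o) = Mul(Mul(-10, 10), f) = Mul(-100, f))
Add(Function('c')(Add(-4, Mul(8, -6)), -157), 33100) = Add(Mul(-100, Add(-4, Mul(8, -6))), 33100) = Add(Mul(-100, Add(-4, -48)), 33100) = Add(Mul(-100, -52), 33100) = Add(5200, 33100) = 38300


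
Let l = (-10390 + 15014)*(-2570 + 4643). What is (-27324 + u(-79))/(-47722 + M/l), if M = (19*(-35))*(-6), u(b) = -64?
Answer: 43754849696/76240284759 ≈ 0.57391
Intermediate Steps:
M = 3990 (M = -665*(-6) = 3990)
l = 9585552 (l = 4624*2073 = 9585552)
(-27324 + u(-79))/(-47722 + M/l) = (-27324 - 64)/(-47722 + 3990/9585552) = -27388/(-47722 + 3990*(1/9585552)) = -27388/(-47722 + 665/1597592) = -27388/(-76240284759/1597592) = -27388*(-1597592/76240284759) = 43754849696/76240284759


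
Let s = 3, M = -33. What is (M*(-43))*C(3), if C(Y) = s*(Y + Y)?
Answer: 25542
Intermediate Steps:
C(Y) = 6*Y (C(Y) = 3*(Y + Y) = 3*(2*Y) = 6*Y)
(M*(-43))*C(3) = (-33*(-43))*(6*3) = 1419*18 = 25542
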